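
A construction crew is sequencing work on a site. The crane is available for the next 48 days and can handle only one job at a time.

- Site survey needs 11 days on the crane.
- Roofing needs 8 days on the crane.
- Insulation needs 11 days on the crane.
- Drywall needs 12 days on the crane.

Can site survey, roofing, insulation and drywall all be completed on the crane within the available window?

Yes

Running back to back, the jobs need 11 + 8 + 11 + 12 = 42 days on the crane.
Since 42 ≤ 48, they fit within the window.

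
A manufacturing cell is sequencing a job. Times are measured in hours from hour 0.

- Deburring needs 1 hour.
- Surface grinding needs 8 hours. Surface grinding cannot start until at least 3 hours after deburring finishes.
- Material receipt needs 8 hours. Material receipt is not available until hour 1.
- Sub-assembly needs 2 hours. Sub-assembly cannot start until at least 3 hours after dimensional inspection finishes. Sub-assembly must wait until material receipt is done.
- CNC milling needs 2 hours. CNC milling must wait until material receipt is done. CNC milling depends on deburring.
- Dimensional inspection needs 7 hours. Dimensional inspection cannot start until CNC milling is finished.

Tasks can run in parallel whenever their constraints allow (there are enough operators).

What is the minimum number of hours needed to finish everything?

Deburring can start immediately at hour 0; it finishes at hour 1.
After deburring (finishes hour 1, plus 3-hour gap → hour 4), surface grinding can start at hour 4 and finishes at hour 12.
Material receipt cannot begin until its own release at hour 1. It runs from hour 1 to 1 + 8 = hour 9.
CNC milling cannot start until material receipt (finishes hour 9); deburring (finishes hour 1). The controlling bound is hour 9, so CNC milling finishes at 9 + 2 = hour 11.
Dimensional inspection waits on CNC milling (finishes hour 11), so it starts at hour 11 and finishes at 11 + 7 = hour 18.
For sub-assembly: dimensional inspection (finishes hour 18, plus 3-hour gap → hour 21); material receipt (finishes hour 9). Taking the maximum gives a start of hour 21, and it finishes at 21 + 2 = hour 23.
All tasks are finished once the last one completes. Finish times: Material receipt at 9, Deburring at 1, CNC milling at 11, Surface grinding at 12, Dimensional inspection at 18, Sub-assembly at 23. The latest is hour 23.

23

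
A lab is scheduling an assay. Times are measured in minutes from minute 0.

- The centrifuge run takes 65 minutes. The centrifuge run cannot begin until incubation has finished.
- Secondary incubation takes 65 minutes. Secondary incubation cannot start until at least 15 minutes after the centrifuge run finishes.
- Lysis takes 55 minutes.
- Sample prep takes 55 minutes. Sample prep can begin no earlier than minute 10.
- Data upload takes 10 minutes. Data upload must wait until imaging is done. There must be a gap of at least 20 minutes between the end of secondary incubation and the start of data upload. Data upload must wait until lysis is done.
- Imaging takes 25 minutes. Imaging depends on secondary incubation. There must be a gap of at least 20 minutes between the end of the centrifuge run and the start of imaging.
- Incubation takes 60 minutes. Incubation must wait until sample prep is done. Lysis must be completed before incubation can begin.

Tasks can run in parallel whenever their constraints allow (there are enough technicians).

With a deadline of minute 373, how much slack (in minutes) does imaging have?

Lysis has no prerequisites, so it starts at minute 0 and finishes at minute 55.
Sample prep waits on its own release at minute 10, so it starts at minute 10 and finishes at 10 + 55 = minute 65.
Incubation cannot start until sample prep (finishes minute 65); lysis (finishes minute 55). The controlling bound is minute 65, so incubation finishes at 65 + 60 = minute 125.
The centrifuge run cannot begin until incubation (finishes minute 125). It runs from minute 125 to 125 + 65 = minute 190.
Secondary incubation waits on the centrifuge run (finishes minute 190, plus 15-minute gap → minute 205), so it starts at minute 205 and finishes at 205 + 65 = minute 270.
For imaging: secondary incubation (finishes minute 270); the centrifuge run (finishes minute 190, plus 20-minute gap → minute 210). Taking the maximum gives a start of minute 270, and it finishes at 270 + 25 = minute 295.

Working backward from the deadline:
Data upload has no dependents, so it just needs to finish by minute 373. Starting by 373 − 10 = minute 363 achieves that.
Imaging feeds into data upload (must start by minute 363); so imaging must finish by minute 363 and therefore start by minute 338.
So imaging can start as early as minute 270 and as late as minute 338, giving 338 − 270 = 68 minutes of slack.

68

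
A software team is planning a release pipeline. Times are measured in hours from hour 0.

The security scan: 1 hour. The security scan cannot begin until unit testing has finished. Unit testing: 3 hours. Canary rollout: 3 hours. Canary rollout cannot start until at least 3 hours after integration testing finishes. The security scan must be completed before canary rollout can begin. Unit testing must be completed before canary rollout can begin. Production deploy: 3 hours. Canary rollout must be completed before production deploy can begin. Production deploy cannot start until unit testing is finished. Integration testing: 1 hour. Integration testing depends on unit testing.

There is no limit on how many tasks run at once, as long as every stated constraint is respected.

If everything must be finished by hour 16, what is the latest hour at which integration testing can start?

6

Nothing follows production deploy; the deadline of hour 16 is its only limit. It must start by 16 − 3 = hour 13.
Canary rollout has to be done before production deploy (must start by hour 13). That means finishing by hour 13, i.e. starting by 13 − 3 = hour 10.
Integration testing must finish before canary rollout (must start by hour 10, minus 3-hour gap → hour 7). With a 1-hour duration, integration testing must start by 7 − 1 = hour 6.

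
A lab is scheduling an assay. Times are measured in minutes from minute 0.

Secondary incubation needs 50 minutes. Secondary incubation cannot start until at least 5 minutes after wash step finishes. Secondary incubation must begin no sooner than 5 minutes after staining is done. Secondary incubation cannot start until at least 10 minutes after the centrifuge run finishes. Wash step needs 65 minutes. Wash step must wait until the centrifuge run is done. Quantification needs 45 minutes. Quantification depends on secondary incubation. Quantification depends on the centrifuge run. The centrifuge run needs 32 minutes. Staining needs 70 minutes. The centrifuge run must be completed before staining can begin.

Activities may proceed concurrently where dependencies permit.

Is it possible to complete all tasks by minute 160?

No

The centrifuge run can start immediately at minute 0; it finishes at minute 32.
After the centrifuge run (finishes minute 32), staining can start at minute 32 and finishes at minute 102.
After the centrifuge run (finishes minute 32), wash step can start at minute 32 and finishes at minute 97.
Secondary incubation has to wait for wash step (finishes minute 97, plus 5-minute gap → minute 102); staining (finishes minute 102, plus 5-minute gap → minute 107); the centrifuge run (finishes minute 32, plus 10-minute gap → minute 42). The latest of these is minute 107, so secondary incubation runs minute 107 to 107 + 50 = minute 157.
Quantification has to wait for secondary incubation (finishes minute 157); the centrifuge run (finishes minute 32). The latest of these is minute 157, so quantification runs minute 157 to 157 + 45 = minute 202.
The earliest everything can be done is minute 202, which is after the deadline of 160, so it is not possible.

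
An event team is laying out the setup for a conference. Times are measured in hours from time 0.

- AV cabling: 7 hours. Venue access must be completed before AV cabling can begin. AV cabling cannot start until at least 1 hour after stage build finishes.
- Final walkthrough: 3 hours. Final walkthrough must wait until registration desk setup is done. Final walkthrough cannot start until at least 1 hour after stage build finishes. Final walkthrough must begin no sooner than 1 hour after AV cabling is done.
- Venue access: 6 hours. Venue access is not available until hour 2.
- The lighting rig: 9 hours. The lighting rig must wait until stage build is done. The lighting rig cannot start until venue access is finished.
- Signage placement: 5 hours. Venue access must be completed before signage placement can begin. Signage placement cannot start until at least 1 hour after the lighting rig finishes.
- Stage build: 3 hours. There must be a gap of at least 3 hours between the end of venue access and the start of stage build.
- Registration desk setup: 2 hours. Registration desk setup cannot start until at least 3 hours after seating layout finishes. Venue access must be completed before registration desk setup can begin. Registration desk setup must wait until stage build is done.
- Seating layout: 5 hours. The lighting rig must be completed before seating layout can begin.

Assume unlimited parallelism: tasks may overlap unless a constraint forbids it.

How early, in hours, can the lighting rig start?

14

After its own release at hour 2, venue access can start at hour 2 and finishes at hour 8.
Stage build cannot begin until venue access (finishes hour 8, plus 3-hour gap → hour 11). It runs from hour 11 to 11 + 3 = hour 14.
The lighting rig waits on stage build (finishes hour 14); venue access (finishes hour 8). The latest of these is hour 14, which is the earliest the lighting rig can start.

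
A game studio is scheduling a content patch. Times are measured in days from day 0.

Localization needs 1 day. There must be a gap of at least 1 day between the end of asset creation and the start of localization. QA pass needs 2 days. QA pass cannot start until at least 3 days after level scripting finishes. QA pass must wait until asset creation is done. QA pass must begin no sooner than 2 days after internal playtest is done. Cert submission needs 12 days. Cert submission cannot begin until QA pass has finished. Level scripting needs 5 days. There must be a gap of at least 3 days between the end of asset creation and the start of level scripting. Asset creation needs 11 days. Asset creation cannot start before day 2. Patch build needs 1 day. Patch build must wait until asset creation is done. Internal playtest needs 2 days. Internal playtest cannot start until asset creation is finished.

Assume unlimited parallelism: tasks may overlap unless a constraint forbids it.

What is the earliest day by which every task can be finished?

38

After its own release at day 2, asset creation can start at day 2 and finishes at day 13.
After asset creation (finishes day 13), patch build can start at day 13 and finishes at day 14.
Localization waits on asset creation (finishes day 13, plus 1-day gap → day 14), so it starts at day 14 and finishes at 14 + 1 = day 15.
Internal playtest waits on asset creation (finishes day 13), so it starts at day 13 and finishes at 13 + 2 = day 15.
Level scripting cannot begin until asset creation (finishes day 13, plus 3-day gap → day 16). It runs from day 16 to 16 + 5 = day 21.
QA pass has to wait for level scripting (finishes day 21, plus 3-day gap → day 24); asset creation (finishes day 13); internal playtest (finishes day 15, plus 2-day gap → day 17). The latest of these is day 24, so QA pass runs day 24 to 24 + 2 = day 26.
Cert submission waits on QA pass (finishes day 26), so it starts at day 26 and finishes at 26 + 12 = day 38.
All tasks are finished once the last one completes. Finish times: Asset creation at 13, Level scripting at 21, Internal playtest at 15, Localization at 15, QA pass at 26, Cert submission at 38, Patch build at 14. The latest is day 38.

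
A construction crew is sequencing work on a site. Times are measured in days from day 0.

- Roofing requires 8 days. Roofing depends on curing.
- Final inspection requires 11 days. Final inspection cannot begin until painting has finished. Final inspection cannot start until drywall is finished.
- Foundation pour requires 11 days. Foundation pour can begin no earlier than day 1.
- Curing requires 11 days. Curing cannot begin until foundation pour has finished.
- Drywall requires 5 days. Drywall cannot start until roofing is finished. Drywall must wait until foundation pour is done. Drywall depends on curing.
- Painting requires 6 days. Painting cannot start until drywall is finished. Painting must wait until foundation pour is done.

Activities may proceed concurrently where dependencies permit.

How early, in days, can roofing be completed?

Foundation pour waits on its own release at day 1, so it starts at day 1 and finishes at 1 + 11 = day 12.
Curing cannot begin until foundation pour (finishes day 12). It runs from day 12 to 12 + 11 = day 23.
Roofing cannot begin until curing (finishes day 23). It runs from day 23 to 23 + 8 = day 31.

31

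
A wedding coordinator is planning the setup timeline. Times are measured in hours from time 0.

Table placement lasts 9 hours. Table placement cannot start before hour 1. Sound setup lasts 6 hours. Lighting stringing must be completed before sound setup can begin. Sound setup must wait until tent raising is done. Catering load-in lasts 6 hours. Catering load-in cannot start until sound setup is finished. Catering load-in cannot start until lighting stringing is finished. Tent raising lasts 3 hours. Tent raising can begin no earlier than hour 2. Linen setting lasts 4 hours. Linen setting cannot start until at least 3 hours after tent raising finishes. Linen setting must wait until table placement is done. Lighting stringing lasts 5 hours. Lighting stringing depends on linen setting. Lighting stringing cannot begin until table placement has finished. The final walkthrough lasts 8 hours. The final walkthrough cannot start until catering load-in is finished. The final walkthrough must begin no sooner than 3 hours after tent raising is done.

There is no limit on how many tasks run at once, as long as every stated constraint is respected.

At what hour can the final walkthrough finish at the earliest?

39

Table placement cannot begin until its own release at hour 1. It runs from hour 1 to 1 + 9 = hour 10.
Tent raising cannot begin until its own release at hour 2. It runs from hour 2 to 2 + 3 = hour 5.
Linen setting has to wait for tent raising (finishes hour 5, plus 3-hour gap → hour 8); table placement (finishes hour 10). The latest of these is hour 10, so linen setting runs hour 10 to 10 + 4 = hour 14.
Lighting stringing needs all of linen setting (finishes hour 14); table placement (finishes hour 10). That puts its earliest start at hour 14; it finishes at 14 + 5 = hour 19.
For sound setup: lighting stringing (finishes hour 19); tent raising (finishes hour 5). Taking the maximum gives a start of hour 19, and it finishes at 19 + 6 = hour 25.
For catering load-in: sound setup (finishes hour 25); lighting stringing (finishes hour 19). Taking the maximum gives a start of hour 25, and it finishes at 25 + 6 = hour 31.
The final walkthrough cannot start until catering load-in (finishes hour 31); tent raising (finishes hour 5, plus 3-hour gap → hour 8). The controlling bound is hour 31, so the final walkthrough finishes at 31 + 8 = hour 39.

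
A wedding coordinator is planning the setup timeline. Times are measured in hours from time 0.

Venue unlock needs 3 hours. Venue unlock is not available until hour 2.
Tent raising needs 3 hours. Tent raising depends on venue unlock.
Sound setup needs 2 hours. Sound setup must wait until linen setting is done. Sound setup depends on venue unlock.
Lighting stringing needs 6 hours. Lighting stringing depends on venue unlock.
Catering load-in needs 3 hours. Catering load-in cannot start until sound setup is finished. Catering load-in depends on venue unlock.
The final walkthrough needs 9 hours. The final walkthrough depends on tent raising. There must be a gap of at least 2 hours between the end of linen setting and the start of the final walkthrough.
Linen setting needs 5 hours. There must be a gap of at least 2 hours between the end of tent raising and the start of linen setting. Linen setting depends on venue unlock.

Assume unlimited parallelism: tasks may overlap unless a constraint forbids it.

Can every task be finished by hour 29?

After its own release at hour 2, venue unlock can start at hour 2 and finishes at hour 5.
After venue unlock (finishes hour 5), lighting stringing can start at hour 5 and finishes at hour 11.
After venue unlock (finishes hour 5), tent raising can start at hour 5 and finishes at hour 8.
For linen setting: tent raising (finishes hour 8, plus 2-hour gap → hour 10); venue unlock (finishes hour 5). Taking the maximum gives a start of hour 10, and it finishes at 10 + 5 = hour 15.
The final walkthrough needs all of tent raising (finishes hour 8); linen setting (finishes hour 15, plus 2-hour gap → hour 17). That puts its earliest start at hour 17; it finishes at 17 + 9 = hour 26.
Sound setup has to wait for linen setting (finishes hour 15); venue unlock (finishes hour 5). The latest of these is hour 15, so sound setup runs hour 15 to 15 + 2 = hour 17.
For catering load-in: sound setup (finishes hour 17); venue unlock (finishes hour 5). Taking the maximum gives a start of hour 17, and it finishes at 17 + 3 = hour 20.
Every task is finished by hour 26, which is no later than the deadline of 29, so the schedule is feasible.

Yes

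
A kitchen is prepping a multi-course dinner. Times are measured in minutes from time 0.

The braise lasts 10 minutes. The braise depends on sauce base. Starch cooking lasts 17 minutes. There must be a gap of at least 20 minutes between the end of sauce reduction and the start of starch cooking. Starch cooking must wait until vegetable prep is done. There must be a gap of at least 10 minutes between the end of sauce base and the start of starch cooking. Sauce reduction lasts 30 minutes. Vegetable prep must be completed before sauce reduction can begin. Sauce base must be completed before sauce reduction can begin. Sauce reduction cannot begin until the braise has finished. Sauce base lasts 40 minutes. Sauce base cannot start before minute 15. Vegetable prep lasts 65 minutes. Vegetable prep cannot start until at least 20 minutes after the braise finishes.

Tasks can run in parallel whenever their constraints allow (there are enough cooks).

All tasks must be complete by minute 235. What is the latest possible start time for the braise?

Nothing follows starch cooking; the deadline of minute 235 is its only limit. It must start by 235 − 17 = minute 218.
Sauce reduction must finish before starch cooking (must start by minute 218, minus 20-minute gap → minute 198). With a 30-minute duration, sauce reduction must start by 198 − 30 = minute 168.
For vegetable prep: sauce reduction (must start by minute 168); starch cooking (must start by minute 218). The most restrictive is minute 168; with a 65-minute duration, vegetable prep must start by minute 103.
The braise feeds vegetable prep (must start by minute 103, minus 20-minute gap → minute 83); sauce reduction (must start by minute 168). Taking the minimum, the braise must finish by minute 83 and start by 83 − 10 = minute 73.

73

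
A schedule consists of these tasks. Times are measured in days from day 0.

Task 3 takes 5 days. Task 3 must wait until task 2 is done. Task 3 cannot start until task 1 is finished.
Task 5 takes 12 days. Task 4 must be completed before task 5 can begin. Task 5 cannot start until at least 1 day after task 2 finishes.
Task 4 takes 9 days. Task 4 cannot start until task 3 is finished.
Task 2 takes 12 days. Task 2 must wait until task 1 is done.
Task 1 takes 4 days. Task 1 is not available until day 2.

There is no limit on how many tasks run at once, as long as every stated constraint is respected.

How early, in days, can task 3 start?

Task 1 cannot begin until its own release at day 2. It runs from day 2 to 2 + 4 = day 6.
Task 2 waits on task 1 (finishes day 6), so it starts at day 6 and finishes at 6 + 12 = day 18.
Task 3 waits on task 2 (finishes day 18); task 1 (finishes day 6). The latest of these is day 18, which is the earliest task 3 can start.

18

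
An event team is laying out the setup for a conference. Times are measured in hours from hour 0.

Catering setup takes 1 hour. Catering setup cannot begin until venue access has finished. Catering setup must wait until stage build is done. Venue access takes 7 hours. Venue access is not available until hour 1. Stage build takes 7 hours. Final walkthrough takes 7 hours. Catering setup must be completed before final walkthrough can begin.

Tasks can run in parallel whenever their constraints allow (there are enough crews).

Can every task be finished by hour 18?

Yes

Stage build has no prerequisites, so it starts at hour 0 and finishes at hour 7.
Venue access cannot begin until its own release at hour 1. It runs from hour 1 to 1 + 7 = hour 8.
Catering setup has to wait for venue access (finishes hour 8); stage build (finishes hour 7). The latest of these is hour 8, so catering setup runs hour 8 to 8 + 1 = hour 9.
Final walkthrough waits on catering setup (finishes hour 9), so it starts at hour 9 and finishes at 9 + 7 = hour 16.
Every task is finished by hour 16, which is no later than the deadline of 18, so the schedule is feasible.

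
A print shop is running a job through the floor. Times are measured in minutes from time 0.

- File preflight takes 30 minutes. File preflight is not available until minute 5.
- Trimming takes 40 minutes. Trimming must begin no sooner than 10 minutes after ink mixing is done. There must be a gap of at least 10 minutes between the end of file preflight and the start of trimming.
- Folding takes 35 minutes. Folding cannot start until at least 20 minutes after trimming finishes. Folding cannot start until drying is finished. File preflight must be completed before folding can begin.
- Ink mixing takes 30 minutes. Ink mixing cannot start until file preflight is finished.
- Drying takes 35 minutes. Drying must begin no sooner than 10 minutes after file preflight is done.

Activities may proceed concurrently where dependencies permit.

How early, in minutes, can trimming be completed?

File preflight cannot begin until its own release at minute 5. It runs from minute 5 to 5 + 30 = minute 35.
Ink mixing cannot begin until file preflight (finishes minute 35). It runs from minute 35 to 35 + 30 = minute 65.
Trimming needs all of ink mixing (finishes minute 65, plus 10-minute gap → minute 75); file preflight (finishes minute 35, plus 10-minute gap → minute 45). That puts its earliest start at minute 75; it finishes at 75 + 40 = minute 115.

115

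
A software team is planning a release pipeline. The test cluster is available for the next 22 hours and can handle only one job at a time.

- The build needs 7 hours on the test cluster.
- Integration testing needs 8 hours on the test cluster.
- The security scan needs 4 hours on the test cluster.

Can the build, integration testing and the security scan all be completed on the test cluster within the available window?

Running back to back, the jobs need 7 + 8 + 4 = 19 hours on the test cluster.
Since 19 ≤ 22, they fit within the window.

Yes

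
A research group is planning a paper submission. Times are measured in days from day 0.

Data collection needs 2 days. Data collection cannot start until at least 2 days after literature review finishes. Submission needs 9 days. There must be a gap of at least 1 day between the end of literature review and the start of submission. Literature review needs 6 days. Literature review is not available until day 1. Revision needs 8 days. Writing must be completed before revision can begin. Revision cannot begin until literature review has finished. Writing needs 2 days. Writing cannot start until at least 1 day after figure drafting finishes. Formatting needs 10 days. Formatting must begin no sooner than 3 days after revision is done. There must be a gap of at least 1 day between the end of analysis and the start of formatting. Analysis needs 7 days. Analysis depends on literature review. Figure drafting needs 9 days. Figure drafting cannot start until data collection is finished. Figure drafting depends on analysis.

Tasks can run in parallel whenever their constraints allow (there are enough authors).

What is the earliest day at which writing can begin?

Literature review waits on its own release at day 1, so it starts at day 1 and finishes at 1 + 6 = day 7.
After literature review (finishes day 7), analysis can start at day 7 and finishes at day 14.
Data collection cannot begin until literature review (finishes day 7, plus 2-day gap → day 9). It runs from day 9 to 9 + 2 = day 11.
Figure drafting needs all of data collection (finishes day 11); analysis (finishes day 14). That puts its earliest start at day 14; it finishes at 14 + 9 = day 23.
Writing waits on figure drafting (finishes day 23, plus 1-day gap → day 24), so the earliest it can start is day 24.

24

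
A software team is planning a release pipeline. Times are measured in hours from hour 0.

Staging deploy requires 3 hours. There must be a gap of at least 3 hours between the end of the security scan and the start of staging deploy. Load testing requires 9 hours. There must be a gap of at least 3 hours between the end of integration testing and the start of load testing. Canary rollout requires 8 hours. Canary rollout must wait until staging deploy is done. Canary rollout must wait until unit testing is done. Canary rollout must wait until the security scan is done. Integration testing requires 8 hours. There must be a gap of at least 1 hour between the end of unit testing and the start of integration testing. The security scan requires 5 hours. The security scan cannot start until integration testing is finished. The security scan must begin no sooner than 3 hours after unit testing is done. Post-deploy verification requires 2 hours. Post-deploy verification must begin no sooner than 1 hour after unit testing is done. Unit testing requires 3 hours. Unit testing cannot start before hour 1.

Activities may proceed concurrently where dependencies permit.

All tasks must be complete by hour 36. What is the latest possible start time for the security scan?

17

Canary rollout must finish by hour 36; it takes 8 hours, so it must start by 36 − 8 = hour 28.
Since canary rollout (must start by hour 28) depends on it, staging deploy must finish by hour 28. Backing off its 3-hour duration gives a latest start of hour 25.
The security scan feeds staging deploy (must start by hour 25, minus 3-hour gap → hour 22); canary rollout (must start by hour 28). Taking the minimum, the security scan must finish by hour 22 and start by 22 − 5 = hour 17.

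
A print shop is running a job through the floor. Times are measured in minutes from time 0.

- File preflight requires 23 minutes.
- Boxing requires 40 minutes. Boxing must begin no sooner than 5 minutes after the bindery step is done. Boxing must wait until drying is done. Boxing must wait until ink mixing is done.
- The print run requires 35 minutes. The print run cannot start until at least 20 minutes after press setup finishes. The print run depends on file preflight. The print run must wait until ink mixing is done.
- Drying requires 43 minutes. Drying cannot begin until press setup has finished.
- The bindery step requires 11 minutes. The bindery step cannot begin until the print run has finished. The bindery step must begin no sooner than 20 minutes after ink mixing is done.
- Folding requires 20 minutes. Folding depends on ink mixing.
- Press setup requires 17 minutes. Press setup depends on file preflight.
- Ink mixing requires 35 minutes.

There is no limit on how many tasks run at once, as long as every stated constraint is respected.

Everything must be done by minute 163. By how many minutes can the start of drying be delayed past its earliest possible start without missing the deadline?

40

File preflight can start immediately at minute 0; it finishes at minute 23.
Press setup cannot begin until file preflight (finishes minute 23). It runs from minute 23 to 23 + 17 = minute 40.
Drying cannot begin until press setup (finishes minute 40). It runs from minute 40 to 40 + 43 = minute 83.

Working backward from the deadline:
To finish by minute 163, boxing (duration 40) must start no later than minute 123.
Drying has to be done before boxing (must start by minute 123). That means finishing by minute 123, i.e. starting by 123 − 43 = minute 80.
So drying can start as early as minute 40 and as late as minute 80, giving 80 − 40 = 40 minutes of slack.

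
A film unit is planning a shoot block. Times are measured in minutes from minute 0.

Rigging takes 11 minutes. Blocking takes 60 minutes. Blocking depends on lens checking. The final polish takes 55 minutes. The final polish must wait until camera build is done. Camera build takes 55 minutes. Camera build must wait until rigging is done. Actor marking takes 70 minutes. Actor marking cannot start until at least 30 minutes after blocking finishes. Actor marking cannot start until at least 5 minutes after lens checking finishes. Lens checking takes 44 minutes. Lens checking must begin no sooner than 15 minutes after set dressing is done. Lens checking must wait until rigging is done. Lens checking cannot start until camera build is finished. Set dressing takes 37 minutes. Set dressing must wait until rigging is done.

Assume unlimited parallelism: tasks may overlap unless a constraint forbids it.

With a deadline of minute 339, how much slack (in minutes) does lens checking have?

69

Rigging can start immediately at minute 0; it finishes at minute 11.
Camera build waits on rigging (finishes minute 11), so it starts at minute 11 and finishes at 11 + 55 = minute 66.
Set dressing cannot begin until rigging (finishes minute 11). It runs from minute 11 to 11 + 37 = minute 48.
Lens checking needs all of set dressing (finishes minute 48, plus 15-minute gap → minute 63); rigging (finishes minute 11); camera build (finishes minute 66). That puts its earliest start at minute 66; it finishes at 66 + 44 = minute 110.

Working backward from the deadline:
Nothing follows actor marking; the deadline of minute 339 is its only limit. It must start by 339 − 70 = minute 269.
Blocking feeds into actor marking (must start by minute 269, minus 30-minute gap → minute 239); so blocking must finish by minute 239 and therefore start by minute 179.
For lens checking: blocking (must start by minute 179); actor marking (must start by minute 269, minus 5-minute gap → minute 264). The most restrictive is minute 179; with a 44-minute duration, lens checking must start by minute 135.
So lens checking can start as early as minute 66 and as late as minute 135, giving 135 − 66 = 69 minutes of slack.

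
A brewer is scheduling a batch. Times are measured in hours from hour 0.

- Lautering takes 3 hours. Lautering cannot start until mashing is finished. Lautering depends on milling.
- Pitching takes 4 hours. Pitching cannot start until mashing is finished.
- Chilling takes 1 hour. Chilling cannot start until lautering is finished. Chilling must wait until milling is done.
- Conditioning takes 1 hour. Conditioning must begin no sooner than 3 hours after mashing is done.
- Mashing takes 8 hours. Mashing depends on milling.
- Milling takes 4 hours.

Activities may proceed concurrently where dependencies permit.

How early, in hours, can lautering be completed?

Milling can start immediately at hour 0; it finishes at hour 4.
After milling (finishes hour 4), mashing can start at hour 4 and finishes at hour 12.
For lautering: mashing (finishes hour 12); milling (finishes hour 4). Taking the maximum gives a start of hour 12, and it finishes at 12 + 3 = hour 15.

15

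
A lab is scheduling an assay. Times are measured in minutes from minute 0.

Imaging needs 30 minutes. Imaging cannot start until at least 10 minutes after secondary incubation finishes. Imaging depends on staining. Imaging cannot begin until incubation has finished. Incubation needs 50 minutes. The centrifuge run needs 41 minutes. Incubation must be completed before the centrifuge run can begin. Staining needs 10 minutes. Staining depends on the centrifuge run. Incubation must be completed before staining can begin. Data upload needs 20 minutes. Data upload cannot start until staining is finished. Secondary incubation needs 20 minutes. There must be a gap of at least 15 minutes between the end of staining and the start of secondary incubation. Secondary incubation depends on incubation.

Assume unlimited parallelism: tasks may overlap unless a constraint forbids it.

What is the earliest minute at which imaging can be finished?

Incubation has no prerequisites, so it starts at minute 0 and finishes at minute 50.
After incubation (finishes minute 50), the centrifuge run can start at minute 50 and finishes at minute 91.
Staining needs all of the centrifuge run (finishes minute 91); incubation (finishes minute 50). That puts its earliest start at minute 91; it finishes at 91 + 10 = minute 101.
Secondary incubation cannot start until staining (finishes minute 101, plus 15-minute gap → minute 116); incubation (finishes minute 50). The controlling bound is minute 116, so secondary incubation finishes at 116 + 20 = minute 136.
Imaging needs all of secondary incubation (finishes minute 136, plus 10-minute gap → minute 146); staining (finishes minute 101); incubation (finishes minute 50). That puts its earliest start at minute 146; it finishes at 146 + 30 = minute 176.

176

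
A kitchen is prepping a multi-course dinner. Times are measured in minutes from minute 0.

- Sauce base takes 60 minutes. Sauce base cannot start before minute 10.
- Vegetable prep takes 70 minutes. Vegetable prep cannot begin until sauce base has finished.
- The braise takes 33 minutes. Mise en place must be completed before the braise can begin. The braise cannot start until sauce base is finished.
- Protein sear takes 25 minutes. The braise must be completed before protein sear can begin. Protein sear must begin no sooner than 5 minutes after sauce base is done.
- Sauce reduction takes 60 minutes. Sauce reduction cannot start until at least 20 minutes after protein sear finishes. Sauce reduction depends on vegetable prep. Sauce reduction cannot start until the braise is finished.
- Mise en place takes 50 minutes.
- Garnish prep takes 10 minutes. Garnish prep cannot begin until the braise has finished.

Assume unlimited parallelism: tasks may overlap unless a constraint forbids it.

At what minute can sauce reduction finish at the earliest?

Sauce base waits on its own release at minute 10, so it starts at minute 10 and finishes at 10 + 60 = minute 70.
Vegetable prep waits on sauce base (finishes minute 70), so it starts at minute 70 and finishes at 70 + 70 = minute 140.
Mise en place has no prerequisites, so it starts at minute 0 and finishes at minute 50.
The braise needs all of mise en place (finishes minute 50); sauce base (finishes minute 70). That puts its earliest start at minute 70; it finishes at 70 + 33 = minute 103.
Protein sear cannot start until the braise (finishes minute 103); sauce base (finishes minute 70, plus 5-minute gap → minute 75). The controlling bound is minute 103, so protein sear finishes at 103 + 25 = minute 128.
Sauce reduction has to wait for protein sear (finishes minute 128, plus 20-minute gap → minute 148); vegetable prep (finishes minute 140); the braise (finishes minute 103). The latest of these is minute 148, so sauce reduction runs minute 148 to 148 + 60 = minute 208.

208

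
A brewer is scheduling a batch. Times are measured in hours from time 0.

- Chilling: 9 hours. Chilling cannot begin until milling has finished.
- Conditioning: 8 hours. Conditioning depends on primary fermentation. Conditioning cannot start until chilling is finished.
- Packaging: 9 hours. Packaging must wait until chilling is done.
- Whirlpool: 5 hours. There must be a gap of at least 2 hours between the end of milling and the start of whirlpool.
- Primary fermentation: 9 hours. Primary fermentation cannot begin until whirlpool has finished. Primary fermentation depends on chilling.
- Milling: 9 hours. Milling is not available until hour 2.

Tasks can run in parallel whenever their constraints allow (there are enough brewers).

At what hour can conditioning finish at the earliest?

Milling cannot begin until its own release at hour 2. It runs from hour 2 to 2 + 9 = hour 11.
Chilling cannot begin until milling (finishes hour 11). It runs from hour 11 to 11 + 9 = hour 20.
Whirlpool waits on milling (finishes hour 11, plus 2-hour gap → hour 13), so it starts at hour 13 and finishes at 13 + 5 = hour 18.
Primary fermentation needs all of whirlpool (finishes hour 18); chilling (finishes hour 20). That puts its earliest start at hour 20; it finishes at 20 + 9 = hour 29.
Conditioning needs all of primary fermentation (finishes hour 29); chilling (finishes hour 20). That puts its earliest start at hour 29; it finishes at 29 + 8 = hour 37.

37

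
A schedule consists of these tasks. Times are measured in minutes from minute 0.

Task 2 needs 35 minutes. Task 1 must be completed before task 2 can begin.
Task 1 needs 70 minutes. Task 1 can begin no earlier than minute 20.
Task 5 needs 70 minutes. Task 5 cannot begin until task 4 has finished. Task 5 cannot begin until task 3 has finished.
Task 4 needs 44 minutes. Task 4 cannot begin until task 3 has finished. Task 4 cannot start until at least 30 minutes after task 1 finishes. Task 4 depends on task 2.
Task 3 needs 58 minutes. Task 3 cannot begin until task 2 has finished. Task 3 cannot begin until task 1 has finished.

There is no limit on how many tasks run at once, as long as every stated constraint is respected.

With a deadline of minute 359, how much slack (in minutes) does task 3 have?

After its own release at minute 20, task 1 can start at minute 20 and finishes at minute 90.
After task 1 (finishes minute 90), task 2 can start at minute 90 and finishes at minute 125.
Task 3 has to wait for task 2 (finishes minute 125); task 1 (finishes minute 90). The latest of these is minute 125, so task 3 runs minute 125 to 125 + 58 = minute 183.

Working backward from the deadline:
Task 5 has no dependents, so it just needs to finish by minute 359. Starting by 359 − 70 = minute 289 achieves that.
Since task 5 (must start by minute 289) depends on it, task 4 must finish by minute 289. Backing off its 44-minute duration gives a latest start of minute 245.
Task 3 feeds task 4 (must start by minute 245); task 5 (must start by minute 289). Taking the minimum, task 3 must finish by minute 245 and start by 245 − 58 = minute 187.
So task 3 can start as early as minute 125 and as late as minute 187, giving 187 − 125 = 62 minutes of slack.

62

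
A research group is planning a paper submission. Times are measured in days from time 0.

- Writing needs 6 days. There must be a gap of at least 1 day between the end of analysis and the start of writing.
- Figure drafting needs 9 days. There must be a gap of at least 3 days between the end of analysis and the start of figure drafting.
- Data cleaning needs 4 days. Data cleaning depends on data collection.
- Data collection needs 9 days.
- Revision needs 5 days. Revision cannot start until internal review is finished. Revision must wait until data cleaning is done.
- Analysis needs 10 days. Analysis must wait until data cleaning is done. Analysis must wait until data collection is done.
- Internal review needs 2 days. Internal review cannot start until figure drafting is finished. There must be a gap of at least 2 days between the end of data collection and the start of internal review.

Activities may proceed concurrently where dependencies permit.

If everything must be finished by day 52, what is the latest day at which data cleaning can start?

19

Nothing follows revision; the deadline of day 52 is its only limit. It must start by 52 − 5 = day 47.
Internal review feeds into revision (must start by day 47); so internal review must finish by day 47 and therefore start by day 45.
Figure drafting feeds into internal review (must start by day 45); so figure drafting must finish by day 45 and therefore start by day 36.
Nothing follows writing; the deadline of day 52 is its only limit. It must start by 52 − 6 = day 46.
Analysis must finish in time for figure drafting (must start by day 36, minus 3-day gap → day 33); writing (must start by day 46, minus 1-day gap → day 45). The tightest is day 33, so analysis must start by 33 − 10 = day 23.
Data cleaning must finish in time for analysis (must start by day 23); revision (must start by day 47). The tightest is day 23, so data cleaning must start by 23 − 4 = day 19.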